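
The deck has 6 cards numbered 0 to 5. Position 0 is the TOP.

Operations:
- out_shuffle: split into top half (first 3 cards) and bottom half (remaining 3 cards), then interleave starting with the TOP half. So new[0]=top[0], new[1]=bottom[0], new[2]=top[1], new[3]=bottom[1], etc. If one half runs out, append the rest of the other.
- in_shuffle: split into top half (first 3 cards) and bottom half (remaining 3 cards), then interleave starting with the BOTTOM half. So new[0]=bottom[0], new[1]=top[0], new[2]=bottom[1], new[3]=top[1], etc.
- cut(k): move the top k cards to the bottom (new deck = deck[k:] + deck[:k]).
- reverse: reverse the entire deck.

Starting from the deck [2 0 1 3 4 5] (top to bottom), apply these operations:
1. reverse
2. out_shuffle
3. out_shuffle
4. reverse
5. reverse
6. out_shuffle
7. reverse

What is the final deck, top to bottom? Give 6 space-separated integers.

Answer: 2 1 4 0 3 5

Derivation:
After op 1 (reverse): [5 4 3 1 0 2]
After op 2 (out_shuffle): [5 1 4 0 3 2]
After op 3 (out_shuffle): [5 0 1 3 4 2]
After op 4 (reverse): [2 4 3 1 0 5]
After op 5 (reverse): [5 0 1 3 4 2]
After op 6 (out_shuffle): [5 3 0 4 1 2]
After op 7 (reverse): [2 1 4 0 3 5]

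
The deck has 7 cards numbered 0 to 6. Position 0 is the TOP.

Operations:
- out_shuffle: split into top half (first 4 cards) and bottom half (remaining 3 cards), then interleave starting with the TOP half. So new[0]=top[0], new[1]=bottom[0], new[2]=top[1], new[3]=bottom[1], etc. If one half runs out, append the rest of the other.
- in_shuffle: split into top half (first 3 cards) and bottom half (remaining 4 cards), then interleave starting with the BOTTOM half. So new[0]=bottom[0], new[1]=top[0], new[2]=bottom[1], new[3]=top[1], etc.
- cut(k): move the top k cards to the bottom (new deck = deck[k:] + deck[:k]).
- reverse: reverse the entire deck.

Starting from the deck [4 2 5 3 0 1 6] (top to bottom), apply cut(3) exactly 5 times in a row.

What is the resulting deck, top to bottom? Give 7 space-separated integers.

After op 1 (cut(3)): [3 0 1 6 4 2 5]
After op 2 (cut(3)): [6 4 2 5 3 0 1]
After op 3 (cut(3)): [5 3 0 1 6 4 2]
After op 4 (cut(3)): [1 6 4 2 5 3 0]
After op 5 (cut(3)): [2 5 3 0 1 6 4]

Answer: 2 5 3 0 1 6 4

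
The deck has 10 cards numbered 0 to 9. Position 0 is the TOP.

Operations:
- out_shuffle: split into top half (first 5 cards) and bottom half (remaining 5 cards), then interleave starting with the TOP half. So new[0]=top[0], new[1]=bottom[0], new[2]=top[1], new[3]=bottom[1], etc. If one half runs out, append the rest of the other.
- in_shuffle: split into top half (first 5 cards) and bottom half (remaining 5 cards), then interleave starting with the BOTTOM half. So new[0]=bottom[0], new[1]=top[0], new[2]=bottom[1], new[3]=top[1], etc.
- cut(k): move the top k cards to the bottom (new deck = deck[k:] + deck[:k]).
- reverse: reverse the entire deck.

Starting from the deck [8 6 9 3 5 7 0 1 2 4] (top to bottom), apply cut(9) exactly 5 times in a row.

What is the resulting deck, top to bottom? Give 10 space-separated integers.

After op 1 (cut(9)): [4 8 6 9 3 5 7 0 1 2]
After op 2 (cut(9)): [2 4 8 6 9 3 5 7 0 1]
After op 3 (cut(9)): [1 2 4 8 6 9 3 5 7 0]
After op 4 (cut(9)): [0 1 2 4 8 6 9 3 5 7]
After op 5 (cut(9)): [7 0 1 2 4 8 6 9 3 5]

Answer: 7 0 1 2 4 8 6 9 3 5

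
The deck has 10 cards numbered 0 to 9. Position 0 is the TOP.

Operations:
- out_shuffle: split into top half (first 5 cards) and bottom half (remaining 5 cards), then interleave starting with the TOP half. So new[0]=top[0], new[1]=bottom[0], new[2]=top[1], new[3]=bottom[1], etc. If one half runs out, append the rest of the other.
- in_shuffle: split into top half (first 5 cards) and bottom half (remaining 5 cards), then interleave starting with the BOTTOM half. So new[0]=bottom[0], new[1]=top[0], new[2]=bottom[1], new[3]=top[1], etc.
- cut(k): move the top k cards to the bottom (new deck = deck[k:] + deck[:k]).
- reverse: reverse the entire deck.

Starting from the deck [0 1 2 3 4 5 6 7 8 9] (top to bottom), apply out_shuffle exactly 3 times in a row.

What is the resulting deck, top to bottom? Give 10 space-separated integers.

After op 1 (out_shuffle): [0 5 1 6 2 7 3 8 4 9]
After op 2 (out_shuffle): [0 7 5 3 1 8 6 4 2 9]
After op 3 (out_shuffle): [0 8 7 6 5 4 3 2 1 9]

Answer: 0 8 7 6 5 4 3 2 1 9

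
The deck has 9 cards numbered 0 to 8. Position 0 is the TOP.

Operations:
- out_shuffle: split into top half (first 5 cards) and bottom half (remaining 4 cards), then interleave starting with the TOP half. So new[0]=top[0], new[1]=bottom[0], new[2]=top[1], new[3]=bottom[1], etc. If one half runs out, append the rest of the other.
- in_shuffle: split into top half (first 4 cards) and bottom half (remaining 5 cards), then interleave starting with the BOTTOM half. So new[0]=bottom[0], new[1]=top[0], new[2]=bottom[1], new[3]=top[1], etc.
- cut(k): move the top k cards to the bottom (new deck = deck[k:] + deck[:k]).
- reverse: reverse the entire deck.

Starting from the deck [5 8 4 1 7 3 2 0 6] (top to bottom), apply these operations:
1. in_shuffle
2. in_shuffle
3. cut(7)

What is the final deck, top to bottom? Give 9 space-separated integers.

After op 1 (in_shuffle): [7 5 3 8 2 4 0 1 6]
After op 2 (in_shuffle): [2 7 4 5 0 3 1 8 6]
After op 3 (cut(7)): [8 6 2 7 4 5 0 3 1]

Answer: 8 6 2 7 4 5 0 3 1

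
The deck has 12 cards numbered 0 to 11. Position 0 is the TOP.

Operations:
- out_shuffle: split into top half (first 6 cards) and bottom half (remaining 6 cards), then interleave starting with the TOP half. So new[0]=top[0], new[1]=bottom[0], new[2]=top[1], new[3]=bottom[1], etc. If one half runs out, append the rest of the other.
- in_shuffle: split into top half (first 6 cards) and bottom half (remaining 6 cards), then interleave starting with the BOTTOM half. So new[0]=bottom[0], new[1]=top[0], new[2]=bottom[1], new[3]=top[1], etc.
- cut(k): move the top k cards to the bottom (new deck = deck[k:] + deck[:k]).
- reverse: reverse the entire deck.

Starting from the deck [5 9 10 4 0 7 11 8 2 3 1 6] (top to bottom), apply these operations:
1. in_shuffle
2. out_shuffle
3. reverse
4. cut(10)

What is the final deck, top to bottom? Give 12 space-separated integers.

After op 1 (in_shuffle): [11 5 8 9 2 10 3 4 1 0 6 7]
After op 2 (out_shuffle): [11 3 5 4 8 1 9 0 2 6 10 7]
After op 3 (reverse): [7 10 6 2 0 9 1 8 4 5 3 11]
After op 4 (cut(10)): [3 11 7 10 6 2 0 9 1 8 4 5]

Answer: 3 11 7 10 6 2 0 9 1 8 4 5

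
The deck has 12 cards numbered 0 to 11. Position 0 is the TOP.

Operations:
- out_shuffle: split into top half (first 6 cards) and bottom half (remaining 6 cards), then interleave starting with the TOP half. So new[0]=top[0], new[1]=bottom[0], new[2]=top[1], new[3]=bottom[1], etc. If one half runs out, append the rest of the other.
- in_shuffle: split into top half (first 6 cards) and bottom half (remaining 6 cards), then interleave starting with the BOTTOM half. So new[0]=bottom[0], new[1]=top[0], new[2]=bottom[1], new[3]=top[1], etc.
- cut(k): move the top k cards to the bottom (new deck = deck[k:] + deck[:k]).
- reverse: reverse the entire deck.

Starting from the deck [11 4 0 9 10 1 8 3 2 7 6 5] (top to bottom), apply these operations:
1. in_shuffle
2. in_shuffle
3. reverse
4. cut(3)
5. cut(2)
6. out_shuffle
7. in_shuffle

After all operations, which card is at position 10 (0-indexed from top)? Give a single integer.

After op 1 (in_shuffle): [8 11 3 4 2 0 7 9 6 10 5 1]
After op 2 (in_shuffle): [7 8 9 11 6 3 10 4 5 2 1 0]
After op 3 (reverse): [0 1 2 5 4 10 3 6 11 9 8 7]
After op 4 (cut(3)): [5 4 10 3 6 11 9 8 7 0 1 2]
After op 5 (cut(2)): [10 3 6 11 9 8 7 0 1 2 5 4]
After op 6 (out_shuffle): [10 7 3 0 6 1 11 2 9 5 8 4]
After op 7 (in_shuffle): [11 10 2 7 9 3 5 0 8 6 4 1]
Position 10: card 4.

Answer: 4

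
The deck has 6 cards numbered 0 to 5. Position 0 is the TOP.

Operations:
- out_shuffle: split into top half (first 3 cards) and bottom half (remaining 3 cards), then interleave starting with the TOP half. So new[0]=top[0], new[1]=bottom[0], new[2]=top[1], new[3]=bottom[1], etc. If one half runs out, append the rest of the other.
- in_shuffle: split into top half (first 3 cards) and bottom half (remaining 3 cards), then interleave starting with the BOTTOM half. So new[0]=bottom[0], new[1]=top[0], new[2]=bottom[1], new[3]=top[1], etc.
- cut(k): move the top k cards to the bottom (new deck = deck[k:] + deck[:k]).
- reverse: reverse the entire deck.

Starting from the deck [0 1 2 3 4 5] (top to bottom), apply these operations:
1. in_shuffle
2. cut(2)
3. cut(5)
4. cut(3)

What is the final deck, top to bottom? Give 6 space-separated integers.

After op 1 (in_shuffle): [3 0 4 1 5 2]
After op 2 (cut(2)): [4 1 5 2 3 0]
After op 3 (cut(5)): [0 4 1 5 2 3]
After op 4 (cut(3)): [5 2 3 0 4 1]

Answer: 5 2 3 0 4 1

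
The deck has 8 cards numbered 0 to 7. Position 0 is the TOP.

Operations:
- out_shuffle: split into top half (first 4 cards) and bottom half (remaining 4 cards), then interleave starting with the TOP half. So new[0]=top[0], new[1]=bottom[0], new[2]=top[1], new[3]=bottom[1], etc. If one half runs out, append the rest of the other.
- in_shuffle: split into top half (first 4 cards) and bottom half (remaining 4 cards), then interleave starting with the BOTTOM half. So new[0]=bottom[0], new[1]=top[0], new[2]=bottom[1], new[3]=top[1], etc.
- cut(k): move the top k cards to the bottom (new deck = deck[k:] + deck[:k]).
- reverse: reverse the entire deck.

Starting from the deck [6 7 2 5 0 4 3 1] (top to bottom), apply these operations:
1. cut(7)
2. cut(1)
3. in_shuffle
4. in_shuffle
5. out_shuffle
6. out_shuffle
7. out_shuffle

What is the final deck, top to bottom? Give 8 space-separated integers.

After op 1 (cut(7)): [1 6 7 2 5 0 4 3]
After op 2 (cut(1)): [6 7 2 5 0 4 3 1]
After op 3 (in_shuffle): [0 6 4 7 3 2 1 5]
After op 4 (in_shuffle): [3 0 2 6 1 4 5 7]
After op 5 (out_shuffle): [3 1 0 4 2 5 6 7]
After op 6 (out_shuffle): [3 2 1 5 0 6 4 7]
After op 7 (out_shuffle): [3 0 2 6 1 4 5 7]

Answer: 3 0 2 6 1 4 5 7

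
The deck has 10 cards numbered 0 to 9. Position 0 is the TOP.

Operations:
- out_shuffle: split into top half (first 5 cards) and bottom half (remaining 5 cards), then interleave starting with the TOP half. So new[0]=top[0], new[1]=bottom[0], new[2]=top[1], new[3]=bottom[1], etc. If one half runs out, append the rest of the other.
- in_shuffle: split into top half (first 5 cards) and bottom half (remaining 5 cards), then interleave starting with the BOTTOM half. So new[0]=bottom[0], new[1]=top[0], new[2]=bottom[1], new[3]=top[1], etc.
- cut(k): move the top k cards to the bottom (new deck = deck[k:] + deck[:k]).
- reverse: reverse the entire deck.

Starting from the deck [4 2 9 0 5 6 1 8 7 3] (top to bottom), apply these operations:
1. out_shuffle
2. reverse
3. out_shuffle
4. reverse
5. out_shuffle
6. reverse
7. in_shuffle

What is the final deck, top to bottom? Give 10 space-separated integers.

After op 1 (out_shuffle): [4 6 2 1 9 8 0 7 5 3]
After op 2 (reverse): [3 5 7 0 8 9 1 2 6 4]
After op 3 (out_shuffle): [3 9 5 1 7 2 0 6 8 4]
After op 4 (reverse): [4 8 6 0 2 7 1 5 9 3]
After op 5 (out_shuffle): [4 7 8 1 6 5 0 9 2 3]
After op 6 (reverse): [3 2 9 0 5 6 1 8 7 4]
After op 7 (in_shuffle): [6 3 1 2 8 9 7 0 4 5]

Answer: 6 3 1 2 8 9 7 0 4 5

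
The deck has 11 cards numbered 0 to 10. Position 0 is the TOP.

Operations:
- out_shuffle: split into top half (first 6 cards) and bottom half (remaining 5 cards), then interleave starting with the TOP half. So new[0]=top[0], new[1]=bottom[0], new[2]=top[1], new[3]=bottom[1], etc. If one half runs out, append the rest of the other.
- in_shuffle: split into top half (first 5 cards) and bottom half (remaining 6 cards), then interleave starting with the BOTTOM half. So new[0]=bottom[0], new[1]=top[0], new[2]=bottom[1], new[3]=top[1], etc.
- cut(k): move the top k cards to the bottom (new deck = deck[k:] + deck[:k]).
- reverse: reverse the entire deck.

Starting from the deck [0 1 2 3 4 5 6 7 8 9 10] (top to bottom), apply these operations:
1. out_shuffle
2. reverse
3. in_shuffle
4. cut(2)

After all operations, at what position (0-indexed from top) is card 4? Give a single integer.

After op 1 (out_shuffle): [0 6 1 7 2 8 3 9 4 10 5]
After op 2 (reverse): [5 10 4 9 3 8 2 7 1 6 0]
After op 3 (in_shuffle): [8 5 2 10 7 4 1 9 6 3 0]
After op 4 (cut(2)): [2 10 7 4 1 9 6 3 0 8 5]
Card 4 is at position 3.

Answer: 3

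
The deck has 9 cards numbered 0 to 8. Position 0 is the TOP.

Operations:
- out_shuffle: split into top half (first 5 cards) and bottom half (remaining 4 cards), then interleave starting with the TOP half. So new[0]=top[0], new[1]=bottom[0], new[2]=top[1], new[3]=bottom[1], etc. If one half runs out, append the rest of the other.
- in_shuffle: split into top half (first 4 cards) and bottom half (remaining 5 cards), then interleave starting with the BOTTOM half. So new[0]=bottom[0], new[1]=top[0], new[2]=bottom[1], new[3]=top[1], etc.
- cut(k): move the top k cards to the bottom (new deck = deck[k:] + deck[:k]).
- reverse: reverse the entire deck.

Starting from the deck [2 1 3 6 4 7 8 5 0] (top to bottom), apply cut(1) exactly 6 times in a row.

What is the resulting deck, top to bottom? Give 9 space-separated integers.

After op 1 (cut(1)): [1 3 6 4 7 8 5 0 2]
After op 2 (cut(1)): [3 6 4 7 8 5 0 2 1]
After op 3 (cut(1)): [6 4 7 8 5 0 2 1 3]
After op 4 (cut(1)): [4 7 8 5 0 2 1 3 6]
After op 5 (cut(1)): [7 8 5 0 2 1 3 6 4]
After op 6 (cut(1)): [8 5 0 2 1 3 6 4 7]

Answer: 8 5 0 2 1 3 6 4 7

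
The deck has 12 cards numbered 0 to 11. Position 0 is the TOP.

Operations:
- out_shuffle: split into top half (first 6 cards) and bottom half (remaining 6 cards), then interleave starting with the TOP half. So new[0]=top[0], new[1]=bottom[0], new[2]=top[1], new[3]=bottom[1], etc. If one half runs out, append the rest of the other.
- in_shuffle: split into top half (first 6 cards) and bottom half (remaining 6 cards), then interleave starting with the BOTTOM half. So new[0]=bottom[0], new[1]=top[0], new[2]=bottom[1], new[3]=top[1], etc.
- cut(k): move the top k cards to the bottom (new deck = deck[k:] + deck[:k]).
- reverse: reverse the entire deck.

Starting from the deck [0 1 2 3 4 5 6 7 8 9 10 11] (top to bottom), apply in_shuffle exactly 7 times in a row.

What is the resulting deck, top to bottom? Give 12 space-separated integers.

Answer: 5 11 4 10 3 9 2 8 1 7 0 6

Derivation:
After op 1 (in_shuffle): [6 0 7 1 8 2 9 3 10 4 11 5]
After op 2 (in_shuffle): [9 6 3 0 10 7 4 1 11 8 5 2]
After op 3 (in_shuffle): [4 9 1 6 11 3 8 0 5 10 2 7]
After op 4 (in_shuffle): [8 4 0 9 5 1 10 6 2 11 7 3]
After op 5 (in_shuffle): [10 8 6 4 2 0 11 9 7 5 3 1]
After op 6 (in_shuffle): [11 10 9 8 7 6 5 4 3 2 1 0]
After op 7 (in_shuffle): [5 11 4 10 3 9 2 8 1 7 0 6]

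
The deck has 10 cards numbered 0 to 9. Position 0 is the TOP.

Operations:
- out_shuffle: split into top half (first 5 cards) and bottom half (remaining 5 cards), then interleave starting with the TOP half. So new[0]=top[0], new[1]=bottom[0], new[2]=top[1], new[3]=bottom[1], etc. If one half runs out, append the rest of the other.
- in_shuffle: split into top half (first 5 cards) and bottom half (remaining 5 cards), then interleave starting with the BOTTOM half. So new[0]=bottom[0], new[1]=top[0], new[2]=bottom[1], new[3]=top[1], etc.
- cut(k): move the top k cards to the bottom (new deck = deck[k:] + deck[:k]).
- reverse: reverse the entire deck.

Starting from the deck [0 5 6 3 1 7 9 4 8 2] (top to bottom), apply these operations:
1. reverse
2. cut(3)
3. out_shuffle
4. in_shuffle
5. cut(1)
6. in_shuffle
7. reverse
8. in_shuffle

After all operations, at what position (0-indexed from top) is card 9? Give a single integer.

After op 1 (reverse): [2 8 4 9 7 1 3 6 5 0]
After op 2 (cut(3)): [9 7 1 3 6 5 0 2 8 4]
After op 3 (out_shuffle): [9 5 7 0 1 2 3 8 6 4]
After op 4 (in_shuffle): [2 9 3 5 8 7 6 0 4 1]
After op 5 (cut(1)): [9 3 5 8 7 6 0 4 1 2]
After op 6 (in_shuffle): [6 9 0 3 4 5 1 8 2 7]
After op 7 (reverse): [7 2 8 1 5 4 3 0 9 6]
After op 8 (in_shuffle): [4 7 3 2 0 8 9 1 6 5]
Card 9 is at position 6.

Answer: 6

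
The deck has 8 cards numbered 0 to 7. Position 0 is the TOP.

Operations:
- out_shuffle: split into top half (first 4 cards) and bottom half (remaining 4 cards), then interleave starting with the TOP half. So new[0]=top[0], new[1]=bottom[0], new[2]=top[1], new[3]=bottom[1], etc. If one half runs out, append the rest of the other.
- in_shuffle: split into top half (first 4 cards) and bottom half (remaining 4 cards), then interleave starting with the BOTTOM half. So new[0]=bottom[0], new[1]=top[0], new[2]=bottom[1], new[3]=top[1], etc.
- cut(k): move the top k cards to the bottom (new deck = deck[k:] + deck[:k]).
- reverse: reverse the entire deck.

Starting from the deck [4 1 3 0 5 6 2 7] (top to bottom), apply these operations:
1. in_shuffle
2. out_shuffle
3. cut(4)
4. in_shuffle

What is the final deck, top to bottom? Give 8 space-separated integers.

After op 1 (in_shuffle): [5 4 6 1 2 3 7 0]
After op 2 (out_shuffle): [5 2 4 3 6 7 1 0]
After op 3 (cut(4)): [6 7 1 0 5 2 4 3]
After op 4 (in_shuffle): [5 6 2 7 4 1 3 0]

Answer: 5 6 2 7 4 1 3 0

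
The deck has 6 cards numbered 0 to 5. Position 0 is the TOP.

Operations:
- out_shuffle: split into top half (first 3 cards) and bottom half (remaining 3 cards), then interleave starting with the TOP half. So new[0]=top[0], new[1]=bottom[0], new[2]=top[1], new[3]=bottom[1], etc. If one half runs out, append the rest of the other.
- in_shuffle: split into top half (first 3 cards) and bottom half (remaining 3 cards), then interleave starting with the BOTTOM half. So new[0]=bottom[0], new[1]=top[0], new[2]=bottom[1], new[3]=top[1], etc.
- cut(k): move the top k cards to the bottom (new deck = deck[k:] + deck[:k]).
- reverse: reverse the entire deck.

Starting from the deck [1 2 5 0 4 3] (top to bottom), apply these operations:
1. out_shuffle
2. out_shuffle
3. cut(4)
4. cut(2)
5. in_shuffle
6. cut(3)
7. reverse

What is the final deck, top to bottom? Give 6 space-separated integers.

After op 1 (out_shuffle): [1 0 2 4 5 3]
After op 2 (out_shuffle): [1 4 0 5 2 3]
After op 3 (cut(4)): [2 3 1 4 0 5]
After op 4 (cut(2)): [1 4 0 5 2 3]
After op 5 (in_shuffle): [5 1 2 4 3 0]
After op 6 (cut(3)): [4 3 0 5 1 2]
After op 7 (reverse): [2 1 5 0 3 4]

Answer: 2 1 5 0 3 4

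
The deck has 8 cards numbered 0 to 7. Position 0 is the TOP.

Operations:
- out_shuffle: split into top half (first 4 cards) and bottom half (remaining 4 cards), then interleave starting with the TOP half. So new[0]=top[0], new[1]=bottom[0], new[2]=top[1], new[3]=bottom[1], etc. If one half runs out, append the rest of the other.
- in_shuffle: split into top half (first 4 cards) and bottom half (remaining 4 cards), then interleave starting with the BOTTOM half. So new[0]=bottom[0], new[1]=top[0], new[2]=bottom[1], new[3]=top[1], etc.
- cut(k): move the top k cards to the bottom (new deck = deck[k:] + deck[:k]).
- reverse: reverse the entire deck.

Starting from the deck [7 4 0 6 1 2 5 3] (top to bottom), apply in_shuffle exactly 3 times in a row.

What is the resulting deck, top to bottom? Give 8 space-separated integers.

After op 1 (in_shuffle): [1 7 2 4 5 0 3 6]
After op 2 (in_shuffle): [5 1 0 7 3 2 6 4]
After op 3 (in_shuffle): [3 5 2 1 6 0 4 7]

Answer: 3 5 2 1 6 0 4 7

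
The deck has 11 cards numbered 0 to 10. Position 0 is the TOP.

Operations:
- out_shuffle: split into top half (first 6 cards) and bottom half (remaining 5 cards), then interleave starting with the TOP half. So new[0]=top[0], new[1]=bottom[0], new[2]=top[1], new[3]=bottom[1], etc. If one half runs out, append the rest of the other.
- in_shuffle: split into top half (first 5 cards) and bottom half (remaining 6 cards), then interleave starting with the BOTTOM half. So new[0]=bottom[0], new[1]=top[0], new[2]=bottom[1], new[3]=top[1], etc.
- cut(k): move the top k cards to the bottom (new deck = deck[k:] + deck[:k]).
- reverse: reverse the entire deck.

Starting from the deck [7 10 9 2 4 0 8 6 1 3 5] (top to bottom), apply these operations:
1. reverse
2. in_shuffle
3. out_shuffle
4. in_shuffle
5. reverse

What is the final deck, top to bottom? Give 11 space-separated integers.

After op 1 (reverse): [5 3 1 6 8 0 4 2 9 10 7]
After op 2 (in_shuffle): [0 5 4 3 2 1 9 6 10 8 7]
After op 3 (out_shuffle): [0 9 5 6 4 10 3 8 2 7 1]
After op 4 (in_shuffle): [10 0 3 9 8 5 2 6 7 4 1]
After op 5 (reverse): [1 4 7 6 2 5 8 9 3 0 10]

Answer: 1 4 7 6 2 5 8 9 3 0 10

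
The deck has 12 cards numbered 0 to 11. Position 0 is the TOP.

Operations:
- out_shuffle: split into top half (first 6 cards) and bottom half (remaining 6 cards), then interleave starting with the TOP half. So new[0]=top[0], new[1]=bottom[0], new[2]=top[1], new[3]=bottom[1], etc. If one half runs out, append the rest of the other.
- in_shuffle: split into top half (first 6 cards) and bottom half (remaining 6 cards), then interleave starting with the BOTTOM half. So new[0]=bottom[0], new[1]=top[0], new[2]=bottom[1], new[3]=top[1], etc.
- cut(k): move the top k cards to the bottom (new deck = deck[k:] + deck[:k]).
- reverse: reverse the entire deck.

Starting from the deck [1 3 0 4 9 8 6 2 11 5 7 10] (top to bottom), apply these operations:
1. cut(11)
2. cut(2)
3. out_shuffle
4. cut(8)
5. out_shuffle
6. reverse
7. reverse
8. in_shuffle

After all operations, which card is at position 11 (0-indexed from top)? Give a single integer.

Answer: 4

Derivation:
After op 1 (cut(11)): [10 1 3 0 4 9 8 6 2 11 5 7]
After op 2 (cut(2)): [3 0 4 9 8 6 2 11 5 7 10 1]
After op 3 (out_shuffle): [3 2 0 11 4 5 9 7 8 10 6 1]
After op 4 (cut(8)): [8 10 6 1 3 2 0 11 4 5 9 7]
After op 5 (out_shuffle): [8 0 10 11 6 4 1 5 3 9 2 7]
After op 6 (reverse): [7 2 9 3 5 1 4 6 11 10 0 8]
After op 7 (reverse): [8 0 10 11 6 4 1 5 3 9 2 7]
After op 8 (in_shuffle): [1 8 5 0 3 10 9 11 2 6 7 4]
Position 11: card 4.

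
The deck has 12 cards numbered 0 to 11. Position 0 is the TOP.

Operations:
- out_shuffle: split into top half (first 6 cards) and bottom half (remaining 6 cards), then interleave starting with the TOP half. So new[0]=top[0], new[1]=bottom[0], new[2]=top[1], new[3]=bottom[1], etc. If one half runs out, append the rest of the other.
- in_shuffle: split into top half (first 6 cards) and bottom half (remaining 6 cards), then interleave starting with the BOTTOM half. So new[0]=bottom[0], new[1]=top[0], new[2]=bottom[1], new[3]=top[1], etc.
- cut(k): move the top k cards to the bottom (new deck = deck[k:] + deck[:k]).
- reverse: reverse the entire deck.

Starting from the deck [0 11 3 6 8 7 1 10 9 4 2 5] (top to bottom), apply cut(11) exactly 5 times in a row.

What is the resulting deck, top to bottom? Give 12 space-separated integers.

Answer: 10 9 4 2 5 0 11 3 6 8 7 1

Derivation:
After op 1 (cut(11)): [5 0 11 3 6 8 7 1 10 9 4 2]
After op 2 (cut(11)): [2 5 0 11 3 6 8 7 1 10 9 4]
After op 3 (cut(11)): [4 2 5 0 11 3 6 8 7 1 10 9]
After op 4 (cut(11)): [9 4 2 5 0 11 3 6 8 7 1 10]
After op 5 (cut(11)): [10 9 4 2 5 0 11 3 6 8 7 1]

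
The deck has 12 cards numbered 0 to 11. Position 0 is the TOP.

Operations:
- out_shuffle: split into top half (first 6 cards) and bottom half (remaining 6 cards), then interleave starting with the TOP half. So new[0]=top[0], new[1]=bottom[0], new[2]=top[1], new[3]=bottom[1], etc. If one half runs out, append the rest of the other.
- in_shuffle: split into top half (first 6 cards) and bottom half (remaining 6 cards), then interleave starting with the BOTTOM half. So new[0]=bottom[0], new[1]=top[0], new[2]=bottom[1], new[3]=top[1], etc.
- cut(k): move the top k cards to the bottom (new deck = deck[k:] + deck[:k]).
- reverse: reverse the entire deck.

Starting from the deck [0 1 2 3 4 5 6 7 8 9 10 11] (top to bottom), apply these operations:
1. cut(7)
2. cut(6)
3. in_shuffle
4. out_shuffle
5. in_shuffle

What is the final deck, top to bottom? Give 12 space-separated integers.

Answer: 2 7 5 10 9 1 0 4 3 8 6 11

Derivation:
After op 1 (cut(7)): [7 8 9 10 11 0 1 2 3 4 5 6]
After op 2 (cut(6)): [1 2 3 4 5 6 7 8 9 10 11 0]
After op 3 (in_shuffle): [7 1 8 2 9 3 10 4 11 5 0 6]
After op 4 (out_shuffle): [7 10 1 4 8 11 2 5 9 0 3 6]
After op 5 (in_shuffle): [2 7 5 10 9 1 0 4 3 8 6 11]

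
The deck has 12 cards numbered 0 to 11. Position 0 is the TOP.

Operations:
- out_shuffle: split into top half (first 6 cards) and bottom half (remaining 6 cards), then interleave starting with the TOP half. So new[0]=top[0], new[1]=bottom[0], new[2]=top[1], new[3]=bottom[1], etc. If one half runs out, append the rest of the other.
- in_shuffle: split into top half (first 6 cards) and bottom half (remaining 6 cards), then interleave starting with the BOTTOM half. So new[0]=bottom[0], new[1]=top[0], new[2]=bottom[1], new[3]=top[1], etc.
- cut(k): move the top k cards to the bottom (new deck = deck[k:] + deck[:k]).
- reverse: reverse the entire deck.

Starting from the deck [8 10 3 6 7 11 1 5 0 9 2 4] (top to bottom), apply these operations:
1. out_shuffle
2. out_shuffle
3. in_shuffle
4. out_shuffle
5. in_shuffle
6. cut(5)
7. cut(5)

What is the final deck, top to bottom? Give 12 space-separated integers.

Answer: 7 0 6 5 10 11 3 8 4 9 1 2

Derivation:
After op 1 (out_shuffle): [8 1 10 5 3 0 6 9 7 2 11 4]
After op 2 (out_shuffle): [8 6 1 9 10 7 5 2 3 11 0 4]
After op 3 (in_shuffle): [5 8 2 6 3 1 11 9 0 10 4 7]
After op 4 (out_shuffle): [5 11 8 9 2 0 6 10 3 4 1 7]
After op 5 (in_shuffle): [6 5 10 11 3 8 4 9 1 2 7 0]
After op 6 (cut(5)): [8 4 9 1 2 7 0 6 5 10 11 3]
After op 7 (cut(5)): [7 0 6 5 10 11 3 8 4 9 1 2]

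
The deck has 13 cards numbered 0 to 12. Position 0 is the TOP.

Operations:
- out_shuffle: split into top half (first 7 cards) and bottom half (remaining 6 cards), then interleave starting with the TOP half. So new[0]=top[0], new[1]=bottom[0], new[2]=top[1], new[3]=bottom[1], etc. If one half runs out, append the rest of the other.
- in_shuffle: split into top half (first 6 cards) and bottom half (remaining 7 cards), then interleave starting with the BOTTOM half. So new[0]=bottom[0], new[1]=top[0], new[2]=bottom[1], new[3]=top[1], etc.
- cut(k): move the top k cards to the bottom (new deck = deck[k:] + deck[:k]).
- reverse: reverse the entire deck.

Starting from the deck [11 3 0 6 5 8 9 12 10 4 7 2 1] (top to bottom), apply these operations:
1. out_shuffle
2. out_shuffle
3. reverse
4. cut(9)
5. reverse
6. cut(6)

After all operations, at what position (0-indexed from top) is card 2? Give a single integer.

Answer: 8

Derivation:
After op 1 (out_shuffle): [11 12 3 10 0 4 6 7 5 2 8 1 9]
After op 2 (out_shuffle): [11 7 12 5 3 2 10 8 0 1 4 9 6]
After op 3 (reverse): [6 9 4 1 0 8 10 2 3 5 12 7 11]
After op 4 (cut(9)): [5 12 7 11 6 9 4 1 0 8 10 2 3]
After op 5 (reverse): [3 2 10 8 0 1 4 9 6 11 7 12 5]
After op 6 (cut(6)): [4 9 6 11 7 12 5 3 2 10 8 0 1]
Card 2 is at position 8.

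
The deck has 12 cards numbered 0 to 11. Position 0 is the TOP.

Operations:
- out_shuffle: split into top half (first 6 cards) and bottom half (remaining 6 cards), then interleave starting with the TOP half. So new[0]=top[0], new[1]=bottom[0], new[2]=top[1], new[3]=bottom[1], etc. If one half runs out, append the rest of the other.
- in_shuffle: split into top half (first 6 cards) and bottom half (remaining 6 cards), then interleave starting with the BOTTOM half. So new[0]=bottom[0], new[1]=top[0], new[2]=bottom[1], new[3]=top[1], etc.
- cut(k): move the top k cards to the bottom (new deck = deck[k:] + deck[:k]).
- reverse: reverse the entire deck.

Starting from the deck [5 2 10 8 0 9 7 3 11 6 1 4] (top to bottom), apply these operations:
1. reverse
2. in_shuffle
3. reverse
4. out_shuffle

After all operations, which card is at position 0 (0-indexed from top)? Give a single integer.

Answer: 7

Derivation:
After op 1 (reverse): [4 1 6 11 3 7 9 0 8 10 2 5]
After op 2 (in_shuffle): [9 4 0 1 8 6 10 11 2 3 5 7]
After op 3 (reverse): [7 5 3 2 11 10 6 8 1 0 4 9]
After op 4 (out_shuffle): [7 6 5 8 3 1 2 0 11 4 10 9]
Position 0: card 7.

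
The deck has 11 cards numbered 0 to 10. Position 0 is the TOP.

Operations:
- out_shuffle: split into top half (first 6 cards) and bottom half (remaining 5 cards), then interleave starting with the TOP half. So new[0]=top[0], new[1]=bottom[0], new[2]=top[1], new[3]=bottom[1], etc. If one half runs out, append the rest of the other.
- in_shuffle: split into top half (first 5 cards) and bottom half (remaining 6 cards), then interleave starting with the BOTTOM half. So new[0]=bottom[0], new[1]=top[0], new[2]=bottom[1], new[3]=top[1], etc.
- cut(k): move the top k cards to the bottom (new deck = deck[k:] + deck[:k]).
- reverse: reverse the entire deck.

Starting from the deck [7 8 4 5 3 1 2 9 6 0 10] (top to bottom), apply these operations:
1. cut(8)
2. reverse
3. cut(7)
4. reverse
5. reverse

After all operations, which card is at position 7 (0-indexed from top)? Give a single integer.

After op 1 (cut(8)): [6 0 10 7 8 4 5 3 1 2 9]
After op 2 (reverse): [9 2 1 3 5 4 8 7 10 0 6]
After op 3 (cut(7)): [7 10 0 6 9 2 1 3 5 4 8]
After op 4 (reverse): [8 4 5 3 1 2 9 6 0 10 7]
After op 5 (reverse): [7 10 0 6 9 2 1 3 5 4 8]
Position 7: card 3.

Answer: 3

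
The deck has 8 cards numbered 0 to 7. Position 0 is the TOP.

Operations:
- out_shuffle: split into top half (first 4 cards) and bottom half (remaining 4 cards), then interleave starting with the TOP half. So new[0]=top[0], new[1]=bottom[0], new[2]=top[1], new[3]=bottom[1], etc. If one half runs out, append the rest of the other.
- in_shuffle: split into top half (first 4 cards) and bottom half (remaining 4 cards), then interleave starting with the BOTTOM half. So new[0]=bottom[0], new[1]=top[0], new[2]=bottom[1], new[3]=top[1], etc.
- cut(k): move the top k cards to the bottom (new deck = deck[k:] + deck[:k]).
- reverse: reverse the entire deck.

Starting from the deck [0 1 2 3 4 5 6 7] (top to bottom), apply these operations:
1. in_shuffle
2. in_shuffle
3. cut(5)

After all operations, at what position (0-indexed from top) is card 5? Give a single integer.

Answer: 0

Derivation:
After op 1 (in_shuffle): [4 0 5 1 6 2 7 3]
After op 2 (in_shuffle): [6 4 2 0 7 5 3 1]
After op 3 (cut(5)): [5 3 1 6 4 2 0 7]
Card 5 is at position 0.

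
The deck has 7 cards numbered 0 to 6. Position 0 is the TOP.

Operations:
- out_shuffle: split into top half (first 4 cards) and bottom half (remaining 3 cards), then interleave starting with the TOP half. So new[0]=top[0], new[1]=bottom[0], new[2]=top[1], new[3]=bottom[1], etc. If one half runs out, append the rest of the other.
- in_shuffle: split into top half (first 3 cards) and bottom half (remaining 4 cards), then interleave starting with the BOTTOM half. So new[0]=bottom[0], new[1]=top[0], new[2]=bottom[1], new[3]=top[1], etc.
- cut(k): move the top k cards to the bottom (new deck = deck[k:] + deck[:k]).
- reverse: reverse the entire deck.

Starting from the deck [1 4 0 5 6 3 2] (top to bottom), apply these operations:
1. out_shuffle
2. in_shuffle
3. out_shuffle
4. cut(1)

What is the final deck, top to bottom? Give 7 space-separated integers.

Answer: 2 1 4 0 5 6 3

Derivation:
After op 1 (out_shuffle): [1 6 4 3 0 2 5]
After op 2 (in_shuffle): [3 1 0 6 2 4 5]
After op 3 (out_shuffle): [3 2 1 4 0 5 6]
After op 4 (cut(1)): [2 1 4 0 5 6 3]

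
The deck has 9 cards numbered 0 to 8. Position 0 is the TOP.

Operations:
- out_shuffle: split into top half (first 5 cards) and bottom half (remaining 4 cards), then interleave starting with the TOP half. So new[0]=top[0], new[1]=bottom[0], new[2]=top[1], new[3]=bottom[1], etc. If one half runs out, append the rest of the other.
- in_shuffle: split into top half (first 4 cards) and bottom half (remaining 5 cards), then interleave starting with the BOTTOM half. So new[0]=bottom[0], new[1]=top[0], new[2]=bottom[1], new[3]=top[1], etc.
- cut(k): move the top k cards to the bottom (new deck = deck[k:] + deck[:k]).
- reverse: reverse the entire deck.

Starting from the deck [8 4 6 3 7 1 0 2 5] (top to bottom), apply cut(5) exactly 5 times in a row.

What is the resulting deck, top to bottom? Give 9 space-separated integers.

Answer: 2 5 8 4 6 3 7 1 0

Derivation:
After op 1 (cut(5)): [1 0 2 5 8 4 6 3 7]
After op 2 (cut(5)): [4 6 3 7 1 0 2 5 8]
After op 3 (cut(5)): [0 2 5 8 4 6 3 7 1]
After op 4 (cut(5)): [6 3 7 1 0 2 5 8 4]
After op 5 (cut(5)): [2 5 8 4 6 3 7 1 0]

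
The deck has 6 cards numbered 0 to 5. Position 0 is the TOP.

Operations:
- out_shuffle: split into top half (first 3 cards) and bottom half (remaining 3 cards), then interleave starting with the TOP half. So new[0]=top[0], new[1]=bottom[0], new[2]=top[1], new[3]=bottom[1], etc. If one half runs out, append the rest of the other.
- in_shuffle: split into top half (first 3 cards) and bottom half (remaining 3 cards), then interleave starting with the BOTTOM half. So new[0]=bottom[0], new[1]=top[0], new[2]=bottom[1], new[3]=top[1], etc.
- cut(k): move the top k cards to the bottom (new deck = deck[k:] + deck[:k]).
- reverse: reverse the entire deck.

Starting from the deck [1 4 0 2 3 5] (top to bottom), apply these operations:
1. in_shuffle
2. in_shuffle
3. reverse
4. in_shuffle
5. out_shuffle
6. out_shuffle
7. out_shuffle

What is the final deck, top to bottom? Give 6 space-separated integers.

After op 1 (in_shuffle): [2 1 3 4 5 0]
After op 2 (in_shuffle): [4 2 5 1 0 3]
After op 3 (reverse): [3 0 1 5 2 4]
After op 4 (in_shuffle): [5 3 2 0 4 1]
After op 5 (out_shuffle): [5 0 3 4 2 1]
After op 6 (out_shuffle): [5 4 0 2 3 1]
After op 7 (out_shuffle): [5 2 4 3 0 1]

Answer: 5 2 4 3 0 1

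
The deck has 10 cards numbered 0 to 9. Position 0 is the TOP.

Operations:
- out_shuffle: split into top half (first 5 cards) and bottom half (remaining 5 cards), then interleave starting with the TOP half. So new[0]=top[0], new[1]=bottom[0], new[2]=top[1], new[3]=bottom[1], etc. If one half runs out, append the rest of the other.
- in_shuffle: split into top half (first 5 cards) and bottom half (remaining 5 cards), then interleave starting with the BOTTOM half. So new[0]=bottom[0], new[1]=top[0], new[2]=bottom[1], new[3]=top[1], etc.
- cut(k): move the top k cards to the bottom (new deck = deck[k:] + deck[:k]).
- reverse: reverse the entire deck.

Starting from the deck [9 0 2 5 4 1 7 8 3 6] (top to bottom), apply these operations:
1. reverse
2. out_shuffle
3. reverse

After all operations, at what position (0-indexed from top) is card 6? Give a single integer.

After op 1 (reverse): [6 3 8 7 1 4 5 2 0 9]
After op 2 (out_shuffle): [6 4 3 5 8 2 7 0 1 9]
After op 3 (reverse): [9 1 0 7 2 8 5 3 4 6]
Card 6 is at position 9.

Answer: 9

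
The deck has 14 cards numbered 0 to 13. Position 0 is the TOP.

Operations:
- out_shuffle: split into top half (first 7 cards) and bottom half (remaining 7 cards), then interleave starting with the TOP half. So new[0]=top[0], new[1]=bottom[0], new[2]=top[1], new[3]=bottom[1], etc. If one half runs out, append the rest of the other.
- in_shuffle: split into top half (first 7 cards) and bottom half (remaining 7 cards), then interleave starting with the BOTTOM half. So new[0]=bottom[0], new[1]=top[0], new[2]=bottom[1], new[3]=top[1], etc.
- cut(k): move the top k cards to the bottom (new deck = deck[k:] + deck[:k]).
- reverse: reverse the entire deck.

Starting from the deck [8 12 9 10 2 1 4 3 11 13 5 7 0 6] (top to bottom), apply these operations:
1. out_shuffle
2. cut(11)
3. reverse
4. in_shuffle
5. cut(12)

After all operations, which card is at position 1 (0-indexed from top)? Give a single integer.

Answer: 9

Derivation:
After op 1 (out_shuffle): [8 3 12 11 9 13 10 5 2 7 1 0 4 6]
After op 2 (cut(11)): [0 4 6 8 3 12 11 9 13 10 5 2 7 1]
After op 3 (reverse): [1 7 2 5 10 13 9 11 12 3 8 6 4 0]
After op 4 (in_shuffle): [11 1 12 7 3 2 8 5 6 10 4 13 0 9]
After op 5 (cut(12)): [0 9 11 1 12 7 3 2 8 5 6 10 4 13]
Position 1: card 9.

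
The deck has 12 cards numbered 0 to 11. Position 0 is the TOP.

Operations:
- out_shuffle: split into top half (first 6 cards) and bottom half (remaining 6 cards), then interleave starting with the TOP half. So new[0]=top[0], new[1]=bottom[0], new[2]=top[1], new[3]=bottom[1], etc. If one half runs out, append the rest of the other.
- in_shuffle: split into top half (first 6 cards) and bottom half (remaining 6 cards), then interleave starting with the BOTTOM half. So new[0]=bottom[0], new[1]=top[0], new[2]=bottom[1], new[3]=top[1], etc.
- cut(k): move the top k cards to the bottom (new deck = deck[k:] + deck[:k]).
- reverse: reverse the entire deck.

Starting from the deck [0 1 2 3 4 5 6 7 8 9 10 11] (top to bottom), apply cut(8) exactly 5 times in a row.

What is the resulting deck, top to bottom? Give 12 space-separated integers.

After op 1 (cut(8)): [8 9 10 11 0 1 2 3 4 5 6 7]
After op 2 (cut(8)): [4 5 6 7 8 9 10 11 0 1 2 3]
After op 3 (cut(8)): [0 1 2 3 4 5 6 7 8 9 10 11]
After op 4 (cut(8)): [8 9 10 11 0 1 2 3 4 5 6 7]
After op 5 (cut(8)): [4 5 6 7 8 9 10 11 0 1 2 3]

Answer: 4 5 6 7 8 9 10 11 0 1 2 3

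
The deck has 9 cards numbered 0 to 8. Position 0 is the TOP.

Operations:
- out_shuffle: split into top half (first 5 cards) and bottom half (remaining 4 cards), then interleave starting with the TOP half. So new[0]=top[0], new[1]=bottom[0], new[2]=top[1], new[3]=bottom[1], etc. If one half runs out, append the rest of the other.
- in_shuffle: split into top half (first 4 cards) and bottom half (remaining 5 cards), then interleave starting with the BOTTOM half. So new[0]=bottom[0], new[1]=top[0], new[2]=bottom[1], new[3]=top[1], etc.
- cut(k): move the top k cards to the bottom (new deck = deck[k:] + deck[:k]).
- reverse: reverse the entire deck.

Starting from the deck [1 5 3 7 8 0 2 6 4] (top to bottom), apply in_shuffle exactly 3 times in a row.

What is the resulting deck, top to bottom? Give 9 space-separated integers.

Answer: 6 2 0 8 7 3 5 1 4

Derivation:
After op 1 (in_shuffle): [8 1 0 5 2 3 6 7 4]
After op 2 (in_shuffle): [2 8 3 1 6 0 7 5 4]
After op 3 (in_shuffle): [6 2 0 8 7 3 5 1 4]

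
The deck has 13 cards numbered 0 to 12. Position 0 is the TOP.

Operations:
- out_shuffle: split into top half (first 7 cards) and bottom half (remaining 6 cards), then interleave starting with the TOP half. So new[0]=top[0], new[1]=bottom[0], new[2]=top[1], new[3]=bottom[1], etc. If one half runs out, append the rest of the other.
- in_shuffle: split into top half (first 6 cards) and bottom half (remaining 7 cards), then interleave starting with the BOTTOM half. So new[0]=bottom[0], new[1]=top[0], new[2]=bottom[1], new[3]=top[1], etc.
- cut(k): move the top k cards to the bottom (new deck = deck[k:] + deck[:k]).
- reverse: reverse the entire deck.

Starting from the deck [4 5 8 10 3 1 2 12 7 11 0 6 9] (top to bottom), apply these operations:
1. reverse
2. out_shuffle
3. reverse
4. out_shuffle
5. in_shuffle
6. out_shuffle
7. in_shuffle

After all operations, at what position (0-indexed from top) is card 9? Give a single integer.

Answer: 2

Derivation:
After op 1 (reverse): [9 6 0 11 7 12 2 1 3 10 8 5 4]
After op 2 (out_shuffle): [9 1 6 3 0 10 11 8 7 5 12 4 2]
After op 3 (reverse): [2 4 12 5 7 8 11 10 0 3 6 1 9]
After op 4 (out_shuffle): [2 10 4 0 12 3 5 6 7 1 8 9 11]
After op 5 (in_shuffle): [5 2 6 10 7 4 1 0 8 12 9 3 11]
After op 6 (out_shuffle): [5 0 2 8 6 12 10 9 7 3 4 11 1]
After op 7 (in_shuffle): [10 5 9 0 7 2 3 8 4 6 11 12 1]
Card 9 is at position 2.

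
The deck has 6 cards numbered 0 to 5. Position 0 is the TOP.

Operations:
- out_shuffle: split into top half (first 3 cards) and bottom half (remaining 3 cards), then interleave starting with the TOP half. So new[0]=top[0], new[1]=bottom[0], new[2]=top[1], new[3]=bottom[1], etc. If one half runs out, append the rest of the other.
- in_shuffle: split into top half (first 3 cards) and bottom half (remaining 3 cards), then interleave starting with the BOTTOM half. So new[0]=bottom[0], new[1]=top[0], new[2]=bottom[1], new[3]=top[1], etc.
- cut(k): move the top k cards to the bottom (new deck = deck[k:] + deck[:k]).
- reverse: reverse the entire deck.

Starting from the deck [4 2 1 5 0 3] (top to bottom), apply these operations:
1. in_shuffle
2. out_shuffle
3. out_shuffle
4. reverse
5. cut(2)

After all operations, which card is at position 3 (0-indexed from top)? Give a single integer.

After op 1 (in_shuffle): [5 4 0 2 3 1]
After op 2 (out_shuffle): [5 2 4 3 0 1]
After op 3 (out_shuffle): [5 3 2 0 4 1]
After op 4 (reverse): [1 4 0 2 3 5]
After op 5 (cut(2)): [0 2 3 5 1 4]
Position 3: card 5.

Answer: 5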